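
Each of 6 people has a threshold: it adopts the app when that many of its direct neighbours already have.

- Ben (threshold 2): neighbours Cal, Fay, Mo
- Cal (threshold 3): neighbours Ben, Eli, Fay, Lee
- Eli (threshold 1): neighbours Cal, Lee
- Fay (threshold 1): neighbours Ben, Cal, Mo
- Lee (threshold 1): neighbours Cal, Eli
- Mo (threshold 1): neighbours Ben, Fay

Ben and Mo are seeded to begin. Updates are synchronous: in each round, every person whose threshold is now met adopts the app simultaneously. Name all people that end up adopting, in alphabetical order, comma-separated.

Ben, Fay, Mo

Round 1 — Ben, Mo adopt the app (initial).
Round 2 — checking thresholds:
  Cal: 1 of 4 neighbours < 3, below threshold.
  Fay: 2 of 3 neighbours ≥ 1, adopts the app.
Round 3 — no new adoptions; cascade stops.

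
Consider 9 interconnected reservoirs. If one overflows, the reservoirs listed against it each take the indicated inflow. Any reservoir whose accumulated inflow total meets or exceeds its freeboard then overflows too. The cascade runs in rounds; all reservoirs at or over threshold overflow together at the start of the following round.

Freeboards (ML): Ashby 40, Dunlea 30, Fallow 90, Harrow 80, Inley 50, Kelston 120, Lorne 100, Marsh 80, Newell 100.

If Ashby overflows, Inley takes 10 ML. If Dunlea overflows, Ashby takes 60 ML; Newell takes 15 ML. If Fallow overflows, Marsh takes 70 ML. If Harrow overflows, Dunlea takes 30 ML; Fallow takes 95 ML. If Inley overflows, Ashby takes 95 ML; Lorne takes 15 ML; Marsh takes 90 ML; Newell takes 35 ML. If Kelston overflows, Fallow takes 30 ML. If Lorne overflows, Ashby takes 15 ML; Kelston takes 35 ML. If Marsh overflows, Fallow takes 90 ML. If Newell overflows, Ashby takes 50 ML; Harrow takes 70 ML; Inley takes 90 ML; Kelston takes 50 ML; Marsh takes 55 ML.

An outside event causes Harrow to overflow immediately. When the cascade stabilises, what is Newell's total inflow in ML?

15

Round 1 — Harrow overflows (initial).
  Dunlea: +30 → 30 ≥ 30
  Fallow: +95 → 95 ≥ 90
Round 2 — Dunlea, Fallow overflow.
  Ashby: +60 → 60 ≥ 40
  Marsh: +70 → 70 < 80
  Newell: +15 → 15 < 100
Round 3 — Ashby overflows.
  Inley: +10 → 10 < 50
No further overflows.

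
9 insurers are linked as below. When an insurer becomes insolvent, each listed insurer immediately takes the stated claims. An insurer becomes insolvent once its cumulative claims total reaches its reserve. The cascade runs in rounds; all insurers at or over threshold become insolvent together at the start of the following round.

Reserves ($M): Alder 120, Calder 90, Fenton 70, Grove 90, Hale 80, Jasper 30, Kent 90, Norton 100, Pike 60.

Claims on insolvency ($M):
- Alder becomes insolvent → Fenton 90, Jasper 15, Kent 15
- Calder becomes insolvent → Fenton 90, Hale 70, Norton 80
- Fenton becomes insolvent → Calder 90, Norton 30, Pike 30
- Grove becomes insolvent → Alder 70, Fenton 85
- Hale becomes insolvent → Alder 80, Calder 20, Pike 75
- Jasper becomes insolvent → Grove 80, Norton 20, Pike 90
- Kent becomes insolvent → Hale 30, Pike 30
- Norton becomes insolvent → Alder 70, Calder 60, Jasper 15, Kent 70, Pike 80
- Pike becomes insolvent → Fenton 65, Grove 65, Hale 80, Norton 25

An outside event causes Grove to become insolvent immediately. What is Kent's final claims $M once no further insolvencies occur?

85

Round 1 — Grove becomes insolvent (initial).
  Alder: +70 → 70 < 120
  Fenton: +85 → 85 ≥ 70
Round 2 — Fenton becomes insolvent.
  Calder: +90 → 90 ≥ 90
  Norton: +30 → 30 < 100
  Pike: +30 → 30 < 60
Round 3 — Calder becomes insolvent.
  Hale: +70 → 70 < 80
  Norton: +80 → 110 ≥ 100
Round 4 — Norton becomes insolvent.
  Alder: +70 → 140 ≥ 120
  Jasper: +15 → 15 < 30
  Kent: +70 → 70 < 90
  Pike: +80 → 110 ≥ 60
Round 5 — Alder, Pike become insolvent.
  Hale: +80 → 150 ≥ 80
  Jasper: +15 → 30 ≥ 30
  Kent: +15 → 85 < 90
Round 6 — Hale, Jasper become insolvent.
No further insolvencies.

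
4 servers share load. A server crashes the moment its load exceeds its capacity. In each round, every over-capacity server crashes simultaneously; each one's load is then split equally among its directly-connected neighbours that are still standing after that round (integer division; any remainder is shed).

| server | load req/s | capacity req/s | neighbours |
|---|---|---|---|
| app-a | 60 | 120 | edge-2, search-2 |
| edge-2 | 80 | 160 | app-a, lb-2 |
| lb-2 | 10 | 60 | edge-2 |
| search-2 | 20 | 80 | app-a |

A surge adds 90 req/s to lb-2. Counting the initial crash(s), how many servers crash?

Round 1 — lb-2 at 100 > 60. lb-2 crashes.
  lb-2 sheds 100 req/s to edge-2: 100 each.
    edge-2: 80+100 = 180 > 160
Round 2 — edge-2 crashes.
  edge-2 sheds 180 req/s to app-a: 180 each.
    app-a: 60+180 = 240 > 120
Round 3 — app-a crashes.
  app-a sheds 240 req/s to search-2: 240 each.
    search-2: 20+240 = 260 > 80
Round 4 — search-2 crashes.
  search-2 sheds 260 req/s: no online neighbours, lost.
No further crashes.

4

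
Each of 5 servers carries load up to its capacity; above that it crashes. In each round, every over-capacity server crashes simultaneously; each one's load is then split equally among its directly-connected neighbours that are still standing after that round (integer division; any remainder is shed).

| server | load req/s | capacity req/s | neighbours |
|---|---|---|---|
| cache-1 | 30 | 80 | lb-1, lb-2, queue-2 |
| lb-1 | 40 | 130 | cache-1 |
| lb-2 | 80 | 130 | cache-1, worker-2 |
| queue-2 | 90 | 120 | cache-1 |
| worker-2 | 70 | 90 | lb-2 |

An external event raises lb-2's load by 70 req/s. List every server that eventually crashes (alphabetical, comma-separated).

cache-1, lb-2, queue-2, worker-2

Round 1 — lb-2 at 150 > 130. lb-2 crashes.
  lb-2 sheds 150 req/s to cache-1, worker-2: 75 each.
    cache-1: 30+75 = 105 > 80
    worker-2: 70+75 = 145 > 90
Round 2 — cache-1, worker-2 crash.
  cache-1 sheds 105 req/s to lb-1, queue-2: 52 each (1 lost).
    lb-1: 40+52 = 92 ≤ 130
    queue-2: 90+52 = 142 > 120
  worker-2 sheds 145 req/s: no online neighbours, lost.
Round 3 — queue-2 crashes.
  queue-2 sheds 142 req/s: no online neighbours, lost.
No further crashes.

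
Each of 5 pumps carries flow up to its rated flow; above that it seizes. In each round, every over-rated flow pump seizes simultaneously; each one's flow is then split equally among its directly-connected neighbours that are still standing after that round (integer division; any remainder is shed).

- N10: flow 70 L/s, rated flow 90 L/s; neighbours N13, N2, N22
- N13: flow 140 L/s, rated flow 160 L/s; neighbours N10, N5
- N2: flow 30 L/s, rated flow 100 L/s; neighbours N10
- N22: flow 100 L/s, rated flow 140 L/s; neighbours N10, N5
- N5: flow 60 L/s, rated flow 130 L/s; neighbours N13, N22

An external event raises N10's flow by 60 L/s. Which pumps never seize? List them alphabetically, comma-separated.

N2

Round 1 — N10 at 130 > 90. N10 seizes.
  N10 sheds 130 L/s to N13, N2, N22: 43 each (1 lost).
    N13: 140+43 = 183 > 160
    N2: 30+43 = 73 ≤ 100
    N22: 100+43 = 143 > 140
Round 2 — N13, N22 seize.
  N13 sheds 183 L/s to N5: 183 each.
    N5: 60+183 = 243 > 130
  N22 sheds 143 L/s to N5: 143 each.
    N5: 243+143 = 386 > 130
Round 3 — N5 seizes.
  N5 sheds 386 L/s: no online neighbours, lost.
No further seizures.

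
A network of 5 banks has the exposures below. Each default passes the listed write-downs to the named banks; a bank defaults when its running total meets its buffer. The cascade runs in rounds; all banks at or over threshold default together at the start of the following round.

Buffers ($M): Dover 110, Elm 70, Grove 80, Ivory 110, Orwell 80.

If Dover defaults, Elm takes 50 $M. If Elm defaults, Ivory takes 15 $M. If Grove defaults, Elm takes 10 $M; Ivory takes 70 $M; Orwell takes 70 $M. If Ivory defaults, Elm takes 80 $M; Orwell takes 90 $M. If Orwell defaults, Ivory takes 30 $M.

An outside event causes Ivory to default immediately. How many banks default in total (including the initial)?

3

Round 1 — Ivory defaults (initial).
  Elm: +80 → 80 ≥ 70
  Orwell: +90 → 90 ≥ 80
Round 2 — Elm, Orwell default.
No further defaults.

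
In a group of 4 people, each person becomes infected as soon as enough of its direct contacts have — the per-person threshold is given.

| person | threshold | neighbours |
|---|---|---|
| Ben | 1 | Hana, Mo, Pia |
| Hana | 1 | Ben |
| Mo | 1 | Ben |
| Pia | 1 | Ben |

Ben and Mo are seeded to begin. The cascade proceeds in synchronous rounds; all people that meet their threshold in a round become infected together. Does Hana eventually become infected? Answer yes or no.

Round 1 — Ben, Mo become infected (initial).
Round 2 — checking thresholds:
  Hana: 1 of 1 neighbours ≥ 1, becomes infected.
  Pia: 1 of 1 neighbours ≥ 1, becomes infected.
Round 3 — no new infections; cascade stops.

yes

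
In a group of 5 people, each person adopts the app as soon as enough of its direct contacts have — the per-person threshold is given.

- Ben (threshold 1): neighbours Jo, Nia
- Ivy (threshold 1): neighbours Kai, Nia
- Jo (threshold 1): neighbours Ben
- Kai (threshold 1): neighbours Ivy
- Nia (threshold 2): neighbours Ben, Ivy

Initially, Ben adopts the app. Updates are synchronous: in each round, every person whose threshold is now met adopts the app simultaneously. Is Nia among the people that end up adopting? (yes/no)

no

Round 1 — Ben adopts the app (initial).
Round 2 — checking thresholds:
  Jo: 1 of 1 neighbours ≥ 1, adopts the app.
  Nia: 1 of 2 neighbours < 2, not yet.
Round 3 — no new adoptions; cascade stops.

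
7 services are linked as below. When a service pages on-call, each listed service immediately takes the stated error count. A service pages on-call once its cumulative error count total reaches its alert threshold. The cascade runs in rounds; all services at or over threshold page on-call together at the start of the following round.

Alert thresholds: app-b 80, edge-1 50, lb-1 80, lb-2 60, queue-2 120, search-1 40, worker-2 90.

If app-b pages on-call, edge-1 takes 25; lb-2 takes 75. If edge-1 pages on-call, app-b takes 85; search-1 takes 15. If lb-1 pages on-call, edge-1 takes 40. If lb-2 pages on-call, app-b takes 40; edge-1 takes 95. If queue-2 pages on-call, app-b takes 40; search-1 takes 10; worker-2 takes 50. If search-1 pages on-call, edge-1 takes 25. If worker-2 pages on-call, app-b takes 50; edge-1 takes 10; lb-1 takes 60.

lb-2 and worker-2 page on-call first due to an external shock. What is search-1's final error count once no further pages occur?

15

Round 1 — lb-2, worker-2 page on-call (initial).
  app-b: +40+50 → 90 ≥ 80
  edge-1: +95+10 → 105 ≥ 50
  lb-1: +60 → 60 < 80
Round 2 — app-b, edge-1 page on-call.
  search-1: +15 → 15 < 40
No further pages.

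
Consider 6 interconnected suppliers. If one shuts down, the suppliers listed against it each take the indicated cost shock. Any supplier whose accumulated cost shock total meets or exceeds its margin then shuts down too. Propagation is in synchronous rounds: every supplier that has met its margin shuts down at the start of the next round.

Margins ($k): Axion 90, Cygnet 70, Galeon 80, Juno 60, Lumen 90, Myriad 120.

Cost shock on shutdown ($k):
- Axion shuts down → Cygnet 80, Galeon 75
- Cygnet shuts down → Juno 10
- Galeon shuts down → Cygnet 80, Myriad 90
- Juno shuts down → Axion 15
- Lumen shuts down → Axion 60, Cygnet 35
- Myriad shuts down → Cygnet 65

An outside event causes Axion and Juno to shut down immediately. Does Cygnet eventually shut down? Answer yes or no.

yes

Round 1 — Axion, Juno shut down (initial).
  Cygnet: +80 → 80 ≥ 70
  Galeon: +75 → 75 < 80
Round 2 — Cygnet shuts down.
No further shutdowns.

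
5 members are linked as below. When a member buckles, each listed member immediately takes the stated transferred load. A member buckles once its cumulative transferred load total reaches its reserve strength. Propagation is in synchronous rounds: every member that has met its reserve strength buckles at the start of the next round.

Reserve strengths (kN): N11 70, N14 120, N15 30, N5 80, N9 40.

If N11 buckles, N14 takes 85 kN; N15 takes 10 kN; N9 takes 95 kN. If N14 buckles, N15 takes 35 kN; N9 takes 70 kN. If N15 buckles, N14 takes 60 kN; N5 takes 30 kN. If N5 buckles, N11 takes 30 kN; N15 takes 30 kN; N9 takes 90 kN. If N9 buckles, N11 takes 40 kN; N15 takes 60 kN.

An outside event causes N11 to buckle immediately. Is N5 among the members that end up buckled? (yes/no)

no

Round 1 — N11 buckles (initial).
  N14: +85 → 85 < 120
  N15: +10 → 10 < 30
  N9: +95 → 95 ≥ 40
Round 2 — N9 buckles.
  N15: +60 → 70 ≥ 30
Round 3 — N15 buckles.
  N14: +60 → 145 ≥ 120
  N5: +30 → 30 < 80
Round 4 — N14 buckles.
No further bucklings.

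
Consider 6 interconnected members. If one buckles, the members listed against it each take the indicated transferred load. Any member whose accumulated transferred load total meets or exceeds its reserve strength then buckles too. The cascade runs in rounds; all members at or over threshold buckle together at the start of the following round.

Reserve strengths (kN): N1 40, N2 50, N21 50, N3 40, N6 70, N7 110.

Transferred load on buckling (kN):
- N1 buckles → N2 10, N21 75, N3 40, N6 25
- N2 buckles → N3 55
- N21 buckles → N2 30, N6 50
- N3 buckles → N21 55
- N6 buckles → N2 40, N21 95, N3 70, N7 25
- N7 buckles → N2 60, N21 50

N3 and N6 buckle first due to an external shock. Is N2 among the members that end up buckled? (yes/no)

yes

Round 1 — N3, N6 buckle (initial).
  N2: +40 → 40 < 50
  N21: +55+95 → 150 ≥ 50
  N7: +25 → 25 < 110
Round 2 — N21 buckles.
  N2: +30 → 70 ≥ 50
Round 3 — N2 buckles.
No further bucklings.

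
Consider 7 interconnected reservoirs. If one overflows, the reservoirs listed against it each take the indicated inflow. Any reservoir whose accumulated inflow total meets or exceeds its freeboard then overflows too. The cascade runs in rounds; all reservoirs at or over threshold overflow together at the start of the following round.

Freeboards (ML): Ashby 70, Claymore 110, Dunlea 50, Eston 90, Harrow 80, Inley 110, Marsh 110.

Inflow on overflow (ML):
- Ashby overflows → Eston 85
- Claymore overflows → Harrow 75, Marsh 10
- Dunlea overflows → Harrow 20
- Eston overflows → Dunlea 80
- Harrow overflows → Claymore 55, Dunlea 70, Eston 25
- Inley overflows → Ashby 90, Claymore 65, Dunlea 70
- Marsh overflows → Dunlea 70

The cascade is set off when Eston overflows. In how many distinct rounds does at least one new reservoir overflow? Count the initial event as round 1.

2

Round 1 — Eston overflows (initial).
  Dunlea: +80 → 80 ≥ 50
Round 2 — Dunlea overflows.
  Harrow: +20 → 20 < 80
No further overflows.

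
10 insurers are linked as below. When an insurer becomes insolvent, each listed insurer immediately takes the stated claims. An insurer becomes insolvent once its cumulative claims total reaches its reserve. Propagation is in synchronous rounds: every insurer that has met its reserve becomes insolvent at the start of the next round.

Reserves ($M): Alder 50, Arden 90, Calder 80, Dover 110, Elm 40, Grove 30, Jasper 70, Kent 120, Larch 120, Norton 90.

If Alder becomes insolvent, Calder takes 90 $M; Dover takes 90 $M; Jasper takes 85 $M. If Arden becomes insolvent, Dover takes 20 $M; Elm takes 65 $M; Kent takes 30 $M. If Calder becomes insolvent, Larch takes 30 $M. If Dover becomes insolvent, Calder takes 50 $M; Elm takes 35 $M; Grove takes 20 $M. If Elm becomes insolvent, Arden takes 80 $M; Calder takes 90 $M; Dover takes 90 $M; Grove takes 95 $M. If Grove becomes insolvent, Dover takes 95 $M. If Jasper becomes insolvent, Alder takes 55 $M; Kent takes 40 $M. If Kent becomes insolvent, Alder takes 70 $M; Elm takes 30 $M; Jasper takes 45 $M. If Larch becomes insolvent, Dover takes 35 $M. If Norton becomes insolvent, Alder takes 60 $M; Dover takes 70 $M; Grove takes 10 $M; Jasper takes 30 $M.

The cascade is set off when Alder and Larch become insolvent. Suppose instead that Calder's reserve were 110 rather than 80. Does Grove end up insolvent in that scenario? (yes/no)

With Calder's reserve at 110:
Round 1 — Alder, Larch become insolvent (initial).
  Calder: +90 → 90 < 110
  Dover: +90+35 → 125 ≥ 110
  Jasper: +85 → 85 ≥ 70
Round 2 — Dover, Jasper become insolvent.
  Calder: +50 → 140 ≥ 110
  Elm: +35 → 35 < 40
  Grove: +20 → 20 < 30
  Kent: +40 → 40 < 120
Round 3 — Calder becomes insolvent.
No further insolvencies.

no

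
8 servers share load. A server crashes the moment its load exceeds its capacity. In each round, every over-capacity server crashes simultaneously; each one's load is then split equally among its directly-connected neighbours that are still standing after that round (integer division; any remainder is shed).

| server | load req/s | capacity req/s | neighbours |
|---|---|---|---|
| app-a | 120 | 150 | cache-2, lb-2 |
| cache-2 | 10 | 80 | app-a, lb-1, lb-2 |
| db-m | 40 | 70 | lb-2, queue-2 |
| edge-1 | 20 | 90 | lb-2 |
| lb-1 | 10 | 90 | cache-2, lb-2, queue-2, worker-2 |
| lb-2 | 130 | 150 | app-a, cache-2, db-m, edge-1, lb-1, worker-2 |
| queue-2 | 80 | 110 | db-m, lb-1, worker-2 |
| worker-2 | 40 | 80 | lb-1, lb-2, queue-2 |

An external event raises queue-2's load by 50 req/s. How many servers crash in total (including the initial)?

8

Round 1 — queue-2 at 130 > 110. queue-2 crashes.
  queue-2 sheds 130 req/s to db-m, lb-1, worker-2: 43 each (1 lost).
    db-m: 40+43 = 83 > 70
    lb-1: 10+43 = 53 ≤ 90
    worker-2: 40+43 = 83 > 80
Round 2 — db-m, worker-2 crash.
  db-m sheds 83 req/s to lb-2: 83 each.
    lb-2: 130+83 = 213 > 150
  worker-2 sheds 83 req/s to lb-1, lb-2: 41 each (1 lost).
    lb-1: 53+41 = 94 > 90
    lb-2: 213+41 = 254 > 150
Round 3 — lb-1, lb-2 crash.
  lb-1 sheds 94 req/s to cache-2: 94 each.
    cache-2: 10+94 = 104 > 80
  lb-2 sheds 254 req/s to app-a, cache-2, edge-1: 84 each (2 lost).
    app-a: 120+84 = 204 > 150
    cache-2: 104+84 = 188 > 80
    edge-1: 20+84 = 104 > 90
Round 4 — app-a, cache-2, edge-1 crash.
  app-a sheds 204 req/s: no online neighbours, lost.
  cache-2 sheds 188 req/s: no online neighbours, lost.
  edge-1 sheds 104 req/s: no online neighbours, lost.
No further crashes.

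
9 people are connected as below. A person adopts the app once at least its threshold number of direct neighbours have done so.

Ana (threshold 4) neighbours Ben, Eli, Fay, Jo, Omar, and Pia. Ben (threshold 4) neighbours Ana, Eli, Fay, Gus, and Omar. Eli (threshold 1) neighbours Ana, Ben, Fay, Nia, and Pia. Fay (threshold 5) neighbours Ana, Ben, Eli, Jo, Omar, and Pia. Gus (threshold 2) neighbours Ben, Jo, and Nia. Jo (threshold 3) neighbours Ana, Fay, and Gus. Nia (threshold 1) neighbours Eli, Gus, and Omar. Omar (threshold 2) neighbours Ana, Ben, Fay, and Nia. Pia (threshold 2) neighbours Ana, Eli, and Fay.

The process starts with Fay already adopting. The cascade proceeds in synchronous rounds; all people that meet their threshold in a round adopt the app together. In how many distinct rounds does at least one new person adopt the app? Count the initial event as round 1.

8

Round 1 — Fay adopts the app (initial).
Round 2 — checking thresholds:
  Ana: 1 of 6 neighbours < 4, below threshold.
  Ben: 1 of 5 neighbours < 4, below threshold.
  Eli: 1 of 5 neighbours ≥ 1, adopts the app.
  Jo: 1 of 3 neighbours < 3, below threshold.
  Omar: 1 of 4 neighbours < 2, below threshold.
  Pia: 1 of 3 neighbours < 2, below threshold.
Round 3 — checking thresholds:
  Ana: 2 of 6 neighbours < 4, below threshold.
  Ben: 2 of 5 neighbours < 4, below threshold.
  Jo: 1 of 3 neighbours < 3, below threshold.
  Nia: 1 of 3 neighbours ≥ 1, adopts the app.
  Omar: 1 of 4 neighbours < 2, below threshold.
  Pia: 2 of 3 neighbours ≥ 2, adopts the app.
Round 4 — checking thresholds:
  Ana: 3 of 6 neighbours < 4, below threshold.
  Ben: 2 of 5 neighbours < 4, below threshold.
  Gus: 1 of 3 neighbours < 2, below threshold.
  Jo: 1 of 3 neighbours < 3, below threshold.
  Omar: 2 of 4 neighbours ≥ 2, adopts the app.
Round 5 — checking thresholds:
  Ana: 4 of 6 neighbours ≥ 4, adopts the app.
  Ben: 3 of 5 neighbours < 4, below threshold.
  Gus: 1 of 3 neighbours < 2, below threshold.
  Jo: 1 of 3 neighbours < 3, below threshold.
Round 6 — checking thresholds:
  Ben: 4 of 5 neighbours ≥ 4, adopts the app.
  Gus: 1 of 3 neighbours < 2, below threshold.
  Jo: 2 of 3 neighbours < 3, below threshold.
Round 7 — checking thresholds:
  Gus: 2 of 3 neighbours ≥ 2, adopts the app.
  Jo: 2 of 3 neighbours < 3, below threshold.
Round 8 — checking thresholds:
  Jo: 3 of 3 neighbours ≥ 3, adopts the app.
Round 9 — no new adoptions; cascade stops.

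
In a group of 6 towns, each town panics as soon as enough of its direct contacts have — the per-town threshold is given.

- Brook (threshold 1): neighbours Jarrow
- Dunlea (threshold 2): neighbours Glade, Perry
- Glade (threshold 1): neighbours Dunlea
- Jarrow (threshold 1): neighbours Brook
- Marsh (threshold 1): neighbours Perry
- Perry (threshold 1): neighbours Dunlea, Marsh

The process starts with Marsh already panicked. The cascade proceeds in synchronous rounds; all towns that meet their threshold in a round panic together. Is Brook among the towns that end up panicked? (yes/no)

no

Round 1 — Marsh panics (initial).
Round 2 — checking thresholds:
  Perry: 1 of 2 neighbours ≥ 1, panics.
Round 3 — no new panics; cascade stops.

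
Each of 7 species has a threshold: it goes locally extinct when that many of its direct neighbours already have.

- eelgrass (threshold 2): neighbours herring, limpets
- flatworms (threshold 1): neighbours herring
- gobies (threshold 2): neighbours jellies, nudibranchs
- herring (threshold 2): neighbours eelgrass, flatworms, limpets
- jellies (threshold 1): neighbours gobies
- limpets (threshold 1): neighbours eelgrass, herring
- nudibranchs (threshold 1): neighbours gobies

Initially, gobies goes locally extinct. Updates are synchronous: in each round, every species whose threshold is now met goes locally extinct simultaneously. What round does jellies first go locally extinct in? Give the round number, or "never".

2

Round 1 — gobies goes locally extinct (initial).
Round 2 — checking thresholds:
  jellies: 1 of 1 neighbours ≥ 1, goes locally extinct.
  nudibranchs: 1 of 1 neighbours ≥ 1, goes locally extinct.
Round 3 — no new extinctions; cascade stops.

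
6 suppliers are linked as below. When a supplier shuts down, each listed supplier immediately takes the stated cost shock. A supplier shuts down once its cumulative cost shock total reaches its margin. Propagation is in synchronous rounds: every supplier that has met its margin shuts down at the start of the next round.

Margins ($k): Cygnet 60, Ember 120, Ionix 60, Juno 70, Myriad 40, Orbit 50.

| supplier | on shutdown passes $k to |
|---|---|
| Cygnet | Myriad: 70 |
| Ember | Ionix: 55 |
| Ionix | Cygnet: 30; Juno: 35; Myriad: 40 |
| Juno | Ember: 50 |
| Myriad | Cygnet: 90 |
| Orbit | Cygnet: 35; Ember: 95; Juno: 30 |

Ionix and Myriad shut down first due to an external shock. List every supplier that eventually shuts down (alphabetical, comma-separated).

Cygnet, Ionix, Myriad

Round 1 — Ionix, Myriad shut down (initial).
  Cygnet: +30+90 → 120 ≥ 60
  Juno: +35 → 35 < 70
Round 2 — Cygnet shuts down.
No further shutdowns.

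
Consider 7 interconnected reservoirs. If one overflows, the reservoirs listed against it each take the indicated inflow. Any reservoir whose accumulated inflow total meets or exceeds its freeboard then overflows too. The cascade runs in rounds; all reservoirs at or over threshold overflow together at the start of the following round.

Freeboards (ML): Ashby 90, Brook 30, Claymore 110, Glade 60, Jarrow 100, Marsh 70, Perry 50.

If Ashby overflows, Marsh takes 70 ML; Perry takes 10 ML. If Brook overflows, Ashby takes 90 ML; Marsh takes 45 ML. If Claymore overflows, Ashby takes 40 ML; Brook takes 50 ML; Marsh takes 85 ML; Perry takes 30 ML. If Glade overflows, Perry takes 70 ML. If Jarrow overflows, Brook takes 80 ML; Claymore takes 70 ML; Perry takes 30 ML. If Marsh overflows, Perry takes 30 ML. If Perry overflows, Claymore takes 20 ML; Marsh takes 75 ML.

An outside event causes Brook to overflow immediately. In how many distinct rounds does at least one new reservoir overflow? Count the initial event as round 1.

Round 1 — Brook overflows (initial).
  Ashby: +90 → 90 ≥ 90
  Marsh: +45 → 45 < 70
Round 2 — Ashby overflows.
  Marsh: +70 → 115 ≥ 70
  Perry: +10 → 10 < 50
Round 3 — Marsh overflows.
  Perry: +30 → 40 < 50
No further overflows.

3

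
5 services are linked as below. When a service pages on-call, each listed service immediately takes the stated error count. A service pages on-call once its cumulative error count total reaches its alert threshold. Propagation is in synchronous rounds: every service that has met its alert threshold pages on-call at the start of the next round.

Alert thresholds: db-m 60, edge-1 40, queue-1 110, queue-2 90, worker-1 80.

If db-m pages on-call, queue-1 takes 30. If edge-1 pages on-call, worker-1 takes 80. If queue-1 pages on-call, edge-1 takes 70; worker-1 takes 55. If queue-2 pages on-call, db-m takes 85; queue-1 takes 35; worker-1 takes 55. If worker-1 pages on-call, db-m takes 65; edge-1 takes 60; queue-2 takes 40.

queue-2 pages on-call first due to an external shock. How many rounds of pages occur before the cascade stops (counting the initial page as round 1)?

Round 1 — queue-2 pages on-call (initial).
  db-m: +85 → 85 ≥ 60
  queue-1: +35 → 35 < 110
  worker-1: +55 → 55 < 80
Round 2 — db-m pages on-call.
  queue-1: +30 → 65 < 110
No further pages.

2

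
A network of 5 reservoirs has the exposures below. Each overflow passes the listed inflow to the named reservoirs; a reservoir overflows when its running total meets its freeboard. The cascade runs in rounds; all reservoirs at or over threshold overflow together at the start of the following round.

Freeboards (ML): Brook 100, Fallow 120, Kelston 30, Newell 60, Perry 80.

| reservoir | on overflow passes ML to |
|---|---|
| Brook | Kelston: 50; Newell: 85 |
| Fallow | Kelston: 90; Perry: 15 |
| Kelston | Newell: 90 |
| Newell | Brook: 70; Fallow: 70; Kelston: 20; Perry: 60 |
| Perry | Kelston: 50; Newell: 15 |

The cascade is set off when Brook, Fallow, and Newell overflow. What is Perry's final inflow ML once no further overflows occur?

75

Round 1 — Brook, Fallow, Newell overflow (initial).
  Kelston: +50+90+20 → 160 ≥ 30
  Perry: +15+60 → 75 < 80
Round 2 — Kelston overflows.
No further overflows.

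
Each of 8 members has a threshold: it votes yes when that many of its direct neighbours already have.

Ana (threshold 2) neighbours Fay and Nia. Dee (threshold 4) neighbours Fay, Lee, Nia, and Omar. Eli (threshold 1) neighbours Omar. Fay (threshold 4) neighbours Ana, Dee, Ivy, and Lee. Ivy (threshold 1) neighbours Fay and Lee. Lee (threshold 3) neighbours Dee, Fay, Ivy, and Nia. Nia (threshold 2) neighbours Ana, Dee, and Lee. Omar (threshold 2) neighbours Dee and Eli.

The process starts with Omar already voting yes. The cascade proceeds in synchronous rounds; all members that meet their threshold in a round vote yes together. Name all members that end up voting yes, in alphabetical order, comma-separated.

Round 1 — Omar votes yes (initial).
Round 2 — checking thresholds:
  Dee: 1 of 4 neighbours < 4, below threshold.
  Eli: 1 of 1 neighbours ≥ 1, votes yes.
Round 3 — no new yes votes; cascade stops.

Eli, Omar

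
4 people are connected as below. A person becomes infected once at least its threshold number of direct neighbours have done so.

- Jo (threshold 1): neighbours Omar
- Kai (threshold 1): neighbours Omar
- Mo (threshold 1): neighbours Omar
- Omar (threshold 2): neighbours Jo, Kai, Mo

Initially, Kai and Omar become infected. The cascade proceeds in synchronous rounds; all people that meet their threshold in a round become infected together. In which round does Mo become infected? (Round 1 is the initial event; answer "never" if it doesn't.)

Round 1 — Kai, Omar become infected (initial).
Round 2 — checking thresholds:
  Jo: 1 of 1 neighbours ≥ 1, becomes infected.
  Mo: 1 of 1 neighbours ≥ 1, becomes infected.
Round 3 — no new infections; cascade stops.

2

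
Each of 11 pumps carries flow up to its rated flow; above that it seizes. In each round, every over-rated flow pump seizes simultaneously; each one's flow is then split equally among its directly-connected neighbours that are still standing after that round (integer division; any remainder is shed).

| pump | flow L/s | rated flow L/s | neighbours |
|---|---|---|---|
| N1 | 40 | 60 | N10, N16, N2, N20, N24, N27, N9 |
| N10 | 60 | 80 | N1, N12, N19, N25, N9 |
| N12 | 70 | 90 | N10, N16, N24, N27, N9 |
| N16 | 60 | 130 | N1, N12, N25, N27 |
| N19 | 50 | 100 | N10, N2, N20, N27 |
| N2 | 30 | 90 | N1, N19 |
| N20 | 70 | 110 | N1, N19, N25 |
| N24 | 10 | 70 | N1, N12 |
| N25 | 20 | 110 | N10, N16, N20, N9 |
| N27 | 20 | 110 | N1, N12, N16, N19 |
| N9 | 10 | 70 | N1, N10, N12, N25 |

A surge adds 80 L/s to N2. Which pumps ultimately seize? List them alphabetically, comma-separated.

Round 1 — N2 at 110 > 90. N2 seizes.
  N2 sheds 110 L/s to N1, N19: 55 each.
    N1: 40+55 = 95 > 60
    N19: 50+55 = 105 > 100
Round 2 — N1, N19 seize.
  N1 sheds 95 L/s to N10, N16, N20, N24, N27, N9: 15 each (5 lost).
    N10: 60+15 = 75 ≤ 80
    N16: 60+15 = 75 ≤ 130
    N20: 70+15 = 85 ≤ 110
    N24: 10+15 = 25 ≤ 70
    N27: 20+15 = 35 ≤ 110
    N9: 10+15 = 25 ≤ 70
  N19 sheds 105 L/s to N10, N20, N27: 35 each.
    N10: 75+35 = 110 > 80
    N20: 85+35 = 120 > 110
    N27: 35+35 = 70 ≤ 110
Round 3 — N10, N20 seize.
  N10 sheds 110 L/s to N12, N25, N9: 36 each (2 lost).
    N12: 70+36 = 106 > 90
    N25: 20+36 = 56 ≤ 110
    N9: 25+36 = 61 ≤ 70
  N20 sheds 120 L/s to N25: 120 each.
    N25: 56+120 = 176 > 110
Round 4 — N12, N25 seize.
  N12 sheds 106 L/s to N16, N24, N27, N9: 26 each (2 lost).
    N16: 75+26 = 101 ≤ 130
    N24: 25+26 = 51 ≤ 70
    N27: 70+26 = 96 ≤ 110
    N9: 61+26 = 87 > 70
  N25 sheds 176 L/s to N16, N9: 88 each.
    N16: 101+88 = 189 > 130
    N9: 87+88 = 175 > 70
Round 5 — N16, N9 seize.
  N16 sheds 189 L/s to N27: 189 each.
    N27: 96+189 = 285 > 110
  N9 sheds 175 L/s: no online neighbours, lost.
Round 6 — N27 seizes.
  N27 sheds 285 L/s: no online neighbours, lost.
No further seizures.

N1, N10, N12, N16, N19, N2, N20, N25, N27, N9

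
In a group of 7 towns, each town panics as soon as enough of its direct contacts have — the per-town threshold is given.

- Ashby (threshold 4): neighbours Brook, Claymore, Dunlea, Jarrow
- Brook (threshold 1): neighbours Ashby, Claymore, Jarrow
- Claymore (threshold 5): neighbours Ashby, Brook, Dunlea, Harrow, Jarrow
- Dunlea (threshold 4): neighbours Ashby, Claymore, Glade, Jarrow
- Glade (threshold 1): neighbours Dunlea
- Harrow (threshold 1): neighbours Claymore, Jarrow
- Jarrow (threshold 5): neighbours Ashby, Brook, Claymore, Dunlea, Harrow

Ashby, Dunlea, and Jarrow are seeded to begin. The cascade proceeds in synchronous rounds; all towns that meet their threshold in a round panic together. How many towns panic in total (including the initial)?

Round 1 — Ashby, Dunlea, Jarrow panic (initial).
Round 2 — checking thresholds:
  Brook: 2 of 3 neighbours ≥ 1, panics.
  Claymore: 3 of 5 neighbours < 5, not yet.
  Glade: 1 of 1 neighbours ≥ 1, panics.
  Harrow: 1 of 2 neighbours ≥ 1, panics.
Round 3 — checking thresholds:
  Claymore: 5 of 5 neighbours ≥ 5, panics.
Round 4 — no new panics; cascade stops.

7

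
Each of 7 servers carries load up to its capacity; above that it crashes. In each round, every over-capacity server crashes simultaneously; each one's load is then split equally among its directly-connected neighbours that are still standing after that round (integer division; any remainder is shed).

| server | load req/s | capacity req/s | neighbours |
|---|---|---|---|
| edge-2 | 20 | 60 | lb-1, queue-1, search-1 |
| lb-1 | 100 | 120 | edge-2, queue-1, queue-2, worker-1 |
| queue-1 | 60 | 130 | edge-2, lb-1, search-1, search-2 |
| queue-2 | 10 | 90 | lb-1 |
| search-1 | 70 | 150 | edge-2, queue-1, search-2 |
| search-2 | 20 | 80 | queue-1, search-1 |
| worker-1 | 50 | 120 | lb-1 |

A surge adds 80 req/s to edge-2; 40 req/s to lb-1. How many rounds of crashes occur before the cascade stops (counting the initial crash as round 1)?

3

Round 1 — edge-2 at 100 > 60; lb-1 at 140 > 120. edge-2, lb-1 crash.
  edge-2 sheds 100 req/s to queue-1, search-1: 50 each.
    queue-1: 60+50 = 110 ≤ 130
    search-1: 70+50 = 120 ≤ 150
  lb-1 sheds 140 req/s to queue-1, queue-2, worker-1: 46 each (2 lost).
    queue-1: 110+46 = 156 > 130
    queue-2: 10+46 = 56 ≤ 90
    worker-1: 50+46 = 96 ≤ 120
Round 2 — queue-1 crashes.
  queue-1 sheds 156 req/s to search-1, search-2: 78 each.
    search-1: 120+78 = 198 > 150
    search-2: 20+78 = 98 > 80
Round 3 — search-1, search-2 crash.
  search-1 sheds 198 req/s: no online neighbours, lost.
  search-2 sheds 98 req/s: no online neighbours, lost.
No further crashes.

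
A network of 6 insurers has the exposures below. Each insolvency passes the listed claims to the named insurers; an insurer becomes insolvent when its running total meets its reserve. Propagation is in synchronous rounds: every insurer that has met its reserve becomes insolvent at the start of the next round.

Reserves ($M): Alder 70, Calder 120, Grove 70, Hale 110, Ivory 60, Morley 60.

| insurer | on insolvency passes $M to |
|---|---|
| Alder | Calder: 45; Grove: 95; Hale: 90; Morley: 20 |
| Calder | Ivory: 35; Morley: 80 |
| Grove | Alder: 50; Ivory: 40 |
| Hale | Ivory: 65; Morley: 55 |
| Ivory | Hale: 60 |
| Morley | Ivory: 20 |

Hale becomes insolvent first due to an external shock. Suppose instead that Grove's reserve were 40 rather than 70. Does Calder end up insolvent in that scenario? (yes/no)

no

With Grove's reserve at 40:
Round 1 — Hale becomes insolvent (initial).
  Ivory: +65 → 65 ≥ 60
  Morley: +55 → 55 < 60
Round 2 — Ivory becomes insolvent.
No further insolvencies.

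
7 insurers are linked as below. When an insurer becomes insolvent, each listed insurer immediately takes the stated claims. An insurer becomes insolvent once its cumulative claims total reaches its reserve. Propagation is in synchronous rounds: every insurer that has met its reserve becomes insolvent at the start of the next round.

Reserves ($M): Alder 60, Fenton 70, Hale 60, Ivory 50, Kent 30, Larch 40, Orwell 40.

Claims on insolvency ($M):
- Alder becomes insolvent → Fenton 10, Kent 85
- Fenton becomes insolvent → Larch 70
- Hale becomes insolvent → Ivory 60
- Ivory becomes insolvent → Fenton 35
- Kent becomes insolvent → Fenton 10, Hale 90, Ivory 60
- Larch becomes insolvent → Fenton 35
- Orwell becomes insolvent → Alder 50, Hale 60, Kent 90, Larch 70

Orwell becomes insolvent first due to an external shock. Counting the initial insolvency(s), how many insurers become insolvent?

6

Round 1 — Orwell becomes insolvent (initial).
  Alder: +50 → 50 < 60
  Hale: +60 → 60 ≥ 60
  Kent: +90 → 90 ≥ 30
  Larch: +70 → 70 ≥ 40
Round 2 — Hale, Kent, Larch become insolvent.
  Fenton: +10+35 → 45 < 70
  Ivory: +60+60 → 120 ≥ 50
Round 3 — Ivory becomes insolvent.
  Fenton: +35 → 80 ≥ 70
Round 4 — Fenton becomes insolvent.
No further insolvencies.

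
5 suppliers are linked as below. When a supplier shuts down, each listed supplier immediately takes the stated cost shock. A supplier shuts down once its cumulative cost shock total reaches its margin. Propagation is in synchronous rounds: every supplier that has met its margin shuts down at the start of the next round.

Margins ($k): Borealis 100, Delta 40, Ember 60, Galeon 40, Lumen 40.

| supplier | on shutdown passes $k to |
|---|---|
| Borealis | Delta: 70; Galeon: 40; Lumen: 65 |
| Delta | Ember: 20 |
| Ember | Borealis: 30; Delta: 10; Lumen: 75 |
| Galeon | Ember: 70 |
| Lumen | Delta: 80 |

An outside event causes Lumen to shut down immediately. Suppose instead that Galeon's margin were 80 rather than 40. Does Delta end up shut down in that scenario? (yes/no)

With Galeon's margin at 80:
Round 1 — Lumen shuts down (initial).
  Delta: +80 → 80 ≥ 40
Round 2 — Delta shuts down.
  Ember: +20 → 20 < 60
No further shutdowns.

yes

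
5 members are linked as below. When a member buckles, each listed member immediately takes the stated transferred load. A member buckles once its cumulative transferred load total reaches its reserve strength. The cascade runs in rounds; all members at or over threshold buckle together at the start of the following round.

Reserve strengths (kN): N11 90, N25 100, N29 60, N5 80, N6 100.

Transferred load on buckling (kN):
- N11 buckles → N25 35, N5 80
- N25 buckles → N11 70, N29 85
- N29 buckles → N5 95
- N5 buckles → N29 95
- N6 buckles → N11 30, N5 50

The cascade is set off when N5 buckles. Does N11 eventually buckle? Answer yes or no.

Round 1 — N5 buckles (initial).
  N29: +95 → 95 ≥ 60
Round 2 — N29 buckles.
No further bucklings.

no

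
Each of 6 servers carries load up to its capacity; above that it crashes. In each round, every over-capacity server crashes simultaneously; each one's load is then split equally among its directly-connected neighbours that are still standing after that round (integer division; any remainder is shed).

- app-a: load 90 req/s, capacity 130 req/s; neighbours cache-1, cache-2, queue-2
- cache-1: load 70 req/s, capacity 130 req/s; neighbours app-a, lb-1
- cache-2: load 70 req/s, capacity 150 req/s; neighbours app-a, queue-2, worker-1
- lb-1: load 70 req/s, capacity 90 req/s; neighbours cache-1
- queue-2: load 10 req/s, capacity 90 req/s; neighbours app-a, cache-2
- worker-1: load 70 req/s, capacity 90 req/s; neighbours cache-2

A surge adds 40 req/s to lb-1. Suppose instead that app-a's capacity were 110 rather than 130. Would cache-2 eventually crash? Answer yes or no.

With app-a's capacity at 110:
Round 1 — lb-1 at 110 > 90. lb-1 crashes.
  lb-1 sheds 110 req/s to cache-1: 110 each.
    cache-1: 70+110 = 180 > 130
Round 2 — cache-1 crashes.
  cache-1 sheds 180 req/s to app-a: 180 each.
    app-a: 90+180 = 270 > 110
Round 3 — app-a crashes.
  app-a sheds 270 req/s to cache-2, queue-2: 135 each.
    cache-2: 70+135 = 205 > 150
    queue-2: 10+135 = 145 > 90
Round 4 — cache-2, queue-2 crash.
  cache-2 sheds 205 req/s to worker-1: 205 each.
    worker-1: 70+205 = 275 > 90
  queue-2 sheds 145 req/s: no online neighbours, lost.
Round 5 — worker-1 crashes.
  worker-1 sheds 275 req/s: no online neighbours, lost.
No further crashes.

yes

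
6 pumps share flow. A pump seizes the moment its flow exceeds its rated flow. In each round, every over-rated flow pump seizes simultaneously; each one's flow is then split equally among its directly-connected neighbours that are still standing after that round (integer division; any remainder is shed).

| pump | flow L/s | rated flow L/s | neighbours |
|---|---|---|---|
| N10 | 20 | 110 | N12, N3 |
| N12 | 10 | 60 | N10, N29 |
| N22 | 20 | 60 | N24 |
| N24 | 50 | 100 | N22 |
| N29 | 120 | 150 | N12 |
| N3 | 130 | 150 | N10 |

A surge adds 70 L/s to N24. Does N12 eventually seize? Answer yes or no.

Round 1 — N24 at 120 > 100. N24 seizes.
  N24 sheds 120 L/s to N22: 120 each.
    N22: 20+120 = 140 > 60
Round 2 — N22 seizes.
  N22 sheds 140 L/s: no online neighbours, lost.
No further seizures.

no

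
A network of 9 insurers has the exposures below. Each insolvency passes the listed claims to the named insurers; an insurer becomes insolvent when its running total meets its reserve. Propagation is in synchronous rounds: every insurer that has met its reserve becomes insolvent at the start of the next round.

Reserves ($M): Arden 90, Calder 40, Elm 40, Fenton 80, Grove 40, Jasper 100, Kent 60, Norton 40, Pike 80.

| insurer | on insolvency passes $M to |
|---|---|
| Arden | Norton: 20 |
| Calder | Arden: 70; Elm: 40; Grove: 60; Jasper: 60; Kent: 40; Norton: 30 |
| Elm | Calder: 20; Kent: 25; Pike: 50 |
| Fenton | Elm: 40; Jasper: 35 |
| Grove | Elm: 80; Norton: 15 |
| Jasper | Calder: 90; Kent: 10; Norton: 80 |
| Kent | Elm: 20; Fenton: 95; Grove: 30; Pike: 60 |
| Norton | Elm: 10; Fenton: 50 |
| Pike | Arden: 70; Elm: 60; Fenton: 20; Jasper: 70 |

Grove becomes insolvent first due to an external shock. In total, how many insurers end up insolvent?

Round 1 — Grove becomes insolvent (initial).
  Elm: +80 → 80 ≥ 40
  Norton: +15 → 15 < 40
Round 2 — Elm becomes insolvent.
  Calder: +20 → 20 < 40
  Kent: +25 → 25 < 60
  Pike: +50 → 50 < 80
No further insolvencies.

2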